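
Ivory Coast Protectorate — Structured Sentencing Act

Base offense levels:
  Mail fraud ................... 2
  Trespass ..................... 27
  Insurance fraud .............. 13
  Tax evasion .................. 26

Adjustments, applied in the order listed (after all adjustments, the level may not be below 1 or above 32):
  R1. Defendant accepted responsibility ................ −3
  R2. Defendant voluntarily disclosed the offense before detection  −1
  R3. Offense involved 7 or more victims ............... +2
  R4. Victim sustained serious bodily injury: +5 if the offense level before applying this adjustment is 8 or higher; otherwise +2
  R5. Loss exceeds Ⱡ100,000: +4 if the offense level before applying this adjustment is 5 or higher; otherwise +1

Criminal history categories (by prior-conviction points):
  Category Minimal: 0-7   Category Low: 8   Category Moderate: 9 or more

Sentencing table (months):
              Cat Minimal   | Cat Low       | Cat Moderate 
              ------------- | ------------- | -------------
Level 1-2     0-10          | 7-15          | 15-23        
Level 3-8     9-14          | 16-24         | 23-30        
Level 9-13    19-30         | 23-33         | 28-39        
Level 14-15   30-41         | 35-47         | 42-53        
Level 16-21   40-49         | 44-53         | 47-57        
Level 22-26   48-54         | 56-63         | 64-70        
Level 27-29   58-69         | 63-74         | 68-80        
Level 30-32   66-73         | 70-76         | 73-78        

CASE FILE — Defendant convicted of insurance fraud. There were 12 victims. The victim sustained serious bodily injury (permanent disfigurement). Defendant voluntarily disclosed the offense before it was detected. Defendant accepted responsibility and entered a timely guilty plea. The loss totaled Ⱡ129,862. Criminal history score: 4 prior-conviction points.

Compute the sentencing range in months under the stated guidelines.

Base offense level for insurance fraud: 13.
R1 applies: 13 − 3 = 10.
R2 applies: 10 − 1 = 9.
R3 applies: 9 + 2 = 11.
R4 applies (level before this adjustment is 11 ≥ 8, so +5): 11 + 5 = 16.
R5 applies (level before this adjustment is 16 ≥ 5, so +4): 16 + 4 = 20.
Final offense level: 20.
Criminal history: 4 prior points → Category Minimal (0-7).
Level 20 falls in the 16-21 band.
Grid: Level 16-21 × Category Minimal = 40-49 months.

40-49 months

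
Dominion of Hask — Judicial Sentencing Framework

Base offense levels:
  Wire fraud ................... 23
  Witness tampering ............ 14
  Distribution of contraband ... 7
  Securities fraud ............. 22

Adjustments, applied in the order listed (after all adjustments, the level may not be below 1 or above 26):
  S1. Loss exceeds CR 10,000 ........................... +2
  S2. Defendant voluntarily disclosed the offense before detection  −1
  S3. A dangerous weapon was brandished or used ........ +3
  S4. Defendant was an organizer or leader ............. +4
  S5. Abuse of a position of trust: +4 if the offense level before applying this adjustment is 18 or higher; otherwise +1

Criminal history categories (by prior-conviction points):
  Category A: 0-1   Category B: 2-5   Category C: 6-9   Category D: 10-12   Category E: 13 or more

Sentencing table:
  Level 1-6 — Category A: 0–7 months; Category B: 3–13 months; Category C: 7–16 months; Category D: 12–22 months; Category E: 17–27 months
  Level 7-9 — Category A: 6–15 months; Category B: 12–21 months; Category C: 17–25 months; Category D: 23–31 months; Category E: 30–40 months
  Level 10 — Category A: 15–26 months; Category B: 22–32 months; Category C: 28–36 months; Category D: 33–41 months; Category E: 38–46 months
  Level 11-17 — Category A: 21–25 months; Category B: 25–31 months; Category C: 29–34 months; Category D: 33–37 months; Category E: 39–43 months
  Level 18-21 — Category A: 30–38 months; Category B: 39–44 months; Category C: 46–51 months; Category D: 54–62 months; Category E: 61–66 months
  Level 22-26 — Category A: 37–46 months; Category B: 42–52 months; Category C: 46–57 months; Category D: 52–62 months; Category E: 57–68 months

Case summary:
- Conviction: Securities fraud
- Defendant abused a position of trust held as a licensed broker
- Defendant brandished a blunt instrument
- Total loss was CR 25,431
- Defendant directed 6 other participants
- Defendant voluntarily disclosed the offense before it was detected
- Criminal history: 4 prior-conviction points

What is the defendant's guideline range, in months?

Base offense level for securities fraud: 22.
S1 applies: 22 + 2 = 24.
S2 applies: 24 − 1 = 23.
S3 applies: 23 + 3 = 26.
S4 applies: 26 + 4 = 30.
S5 applies (level before this adjustment is 30 ≥ 18, so +4): 30 + 4 = 34.
Level 34 exceeds the maximum of 26; capped at 26.
Final offense level: 26.
Criminal history: 4 prior points → Category B (2-5).
Level 26 falls in the 22-26 band.
Grid: Level 22-26 × Category B = 42-52 months.

42-52 months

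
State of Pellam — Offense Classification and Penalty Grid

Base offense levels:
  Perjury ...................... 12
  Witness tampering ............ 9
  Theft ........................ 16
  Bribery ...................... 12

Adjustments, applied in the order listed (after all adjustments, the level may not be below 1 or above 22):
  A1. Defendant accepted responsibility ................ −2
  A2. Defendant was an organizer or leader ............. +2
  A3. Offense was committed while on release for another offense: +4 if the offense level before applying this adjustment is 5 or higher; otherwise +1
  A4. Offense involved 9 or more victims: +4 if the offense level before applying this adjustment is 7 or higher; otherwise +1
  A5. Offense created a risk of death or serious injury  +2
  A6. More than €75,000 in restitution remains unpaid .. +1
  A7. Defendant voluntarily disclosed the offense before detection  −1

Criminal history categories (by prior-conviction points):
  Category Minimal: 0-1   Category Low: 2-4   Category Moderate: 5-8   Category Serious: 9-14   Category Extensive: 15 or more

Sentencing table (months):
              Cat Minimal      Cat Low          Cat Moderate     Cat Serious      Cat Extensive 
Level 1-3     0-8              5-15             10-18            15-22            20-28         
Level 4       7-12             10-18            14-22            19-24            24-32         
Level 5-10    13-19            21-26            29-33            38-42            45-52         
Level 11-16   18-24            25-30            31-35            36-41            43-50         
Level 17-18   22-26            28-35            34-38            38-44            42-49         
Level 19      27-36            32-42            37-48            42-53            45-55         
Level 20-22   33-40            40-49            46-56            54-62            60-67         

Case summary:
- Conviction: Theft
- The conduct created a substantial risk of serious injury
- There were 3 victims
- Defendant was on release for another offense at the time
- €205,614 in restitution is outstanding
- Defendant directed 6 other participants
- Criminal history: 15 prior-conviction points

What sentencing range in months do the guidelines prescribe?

Base offense level for theft: 16.
A1 does not apply.
A2 applies: 16 + 2 = 18.
A3 applies (level before this adjustment is 18 ≥ 5, so +4): 18 + 4 = 22.
A4 does not apply.
A5 applies: 22 + 2 = 24.
A6 applies: 24 + 1 = 25.
A7 does not apply.
Level 25 exceeds the maximum of 22; capped at 22.
Final offense level: 22.
Criminal history: 15 prior points → Category Extensive (15+).
Level 22 falls in the 20-22 band.
Grid: Level 20-22 × Category Extensive = 60-67 months.

60-67 months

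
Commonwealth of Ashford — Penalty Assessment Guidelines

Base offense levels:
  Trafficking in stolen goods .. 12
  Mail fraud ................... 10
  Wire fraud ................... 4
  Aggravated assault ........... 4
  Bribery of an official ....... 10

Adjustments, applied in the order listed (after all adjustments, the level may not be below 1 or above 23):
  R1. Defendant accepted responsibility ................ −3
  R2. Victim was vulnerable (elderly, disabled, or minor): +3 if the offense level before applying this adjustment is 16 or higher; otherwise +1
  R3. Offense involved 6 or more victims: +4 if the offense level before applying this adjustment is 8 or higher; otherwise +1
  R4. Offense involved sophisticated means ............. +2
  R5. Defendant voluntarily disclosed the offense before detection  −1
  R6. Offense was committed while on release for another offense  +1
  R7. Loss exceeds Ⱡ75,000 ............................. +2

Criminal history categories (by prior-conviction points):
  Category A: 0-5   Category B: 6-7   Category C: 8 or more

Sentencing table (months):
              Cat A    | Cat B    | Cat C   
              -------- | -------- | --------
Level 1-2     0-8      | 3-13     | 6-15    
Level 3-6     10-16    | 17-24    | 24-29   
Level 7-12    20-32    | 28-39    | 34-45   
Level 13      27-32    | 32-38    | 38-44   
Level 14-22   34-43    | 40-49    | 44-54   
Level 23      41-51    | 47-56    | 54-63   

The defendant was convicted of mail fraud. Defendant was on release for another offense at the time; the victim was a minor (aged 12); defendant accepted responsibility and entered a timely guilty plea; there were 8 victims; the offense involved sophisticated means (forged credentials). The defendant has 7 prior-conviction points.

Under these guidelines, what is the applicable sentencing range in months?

Base offense level for mail fraud: 10.
R1 applies: 10 − 3 = 7.
R2 applies (level before this adjustment is 7 < 16, so +1): 7 + 1 = 8.
R3 applies (level before this adjustment is 8 ≥ 8, so +4): 8 + 4 = 12.
R4 applies: 12 + 2 = 14.
R5 does not apply.
R6 applies: 14 + 1 = 15.
R7 does not apply.
Final offense level: 15.
Criminal history: 7 prior points → Category B (6-7).
Level 15 falls in the 14-22 band.
Grid: Level 14-22 × Category B = 40-49 months.

40-49 months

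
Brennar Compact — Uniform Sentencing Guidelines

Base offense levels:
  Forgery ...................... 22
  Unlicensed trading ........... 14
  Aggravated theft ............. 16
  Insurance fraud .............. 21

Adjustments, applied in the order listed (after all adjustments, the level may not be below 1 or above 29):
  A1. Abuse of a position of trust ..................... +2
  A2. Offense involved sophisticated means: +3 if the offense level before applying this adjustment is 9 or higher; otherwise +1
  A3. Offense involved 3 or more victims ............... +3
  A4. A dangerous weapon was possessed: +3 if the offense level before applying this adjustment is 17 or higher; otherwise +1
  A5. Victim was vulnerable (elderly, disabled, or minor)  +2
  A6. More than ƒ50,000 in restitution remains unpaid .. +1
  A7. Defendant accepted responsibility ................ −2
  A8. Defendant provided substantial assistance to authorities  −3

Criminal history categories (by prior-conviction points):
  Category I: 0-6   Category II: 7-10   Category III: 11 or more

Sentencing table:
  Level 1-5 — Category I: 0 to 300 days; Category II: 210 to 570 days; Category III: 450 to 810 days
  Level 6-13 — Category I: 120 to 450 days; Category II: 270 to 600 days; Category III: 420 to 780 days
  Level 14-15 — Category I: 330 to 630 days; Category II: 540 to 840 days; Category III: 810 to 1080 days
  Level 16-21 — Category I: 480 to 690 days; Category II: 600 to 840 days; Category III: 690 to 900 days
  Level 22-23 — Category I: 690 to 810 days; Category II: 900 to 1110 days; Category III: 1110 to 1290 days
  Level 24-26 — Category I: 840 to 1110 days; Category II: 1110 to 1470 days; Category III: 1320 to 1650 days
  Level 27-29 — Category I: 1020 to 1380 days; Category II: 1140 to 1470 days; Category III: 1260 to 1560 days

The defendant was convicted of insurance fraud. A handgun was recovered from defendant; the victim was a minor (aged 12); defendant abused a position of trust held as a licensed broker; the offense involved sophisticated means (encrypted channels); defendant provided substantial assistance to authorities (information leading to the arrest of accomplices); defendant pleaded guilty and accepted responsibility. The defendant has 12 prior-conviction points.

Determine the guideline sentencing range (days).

Base offense level for insurance fraud: 21.
A1 applies: 21 + 2 = 23.
A2 applies (level before this adjustment is 23 ≥ 9, so +3): 23 + 3 = 26.
A4 applies (level before this adjustment is 26 ≥ 17, so +3): 26 + 3 = 29.
A5 applies: 29 + 2 = 31.
A6 does not apply.
A7 applies: 31 − 2 = 29.
A8 applies: 29 − 3 = 26.
Final offense level: 26.
Criminal history: 12 prior points → Category III (11+).
Level 26 falls in the 24-26 band.
Grid: Level 24-26 × Category III = 1320-1650 days.

1320-1650 days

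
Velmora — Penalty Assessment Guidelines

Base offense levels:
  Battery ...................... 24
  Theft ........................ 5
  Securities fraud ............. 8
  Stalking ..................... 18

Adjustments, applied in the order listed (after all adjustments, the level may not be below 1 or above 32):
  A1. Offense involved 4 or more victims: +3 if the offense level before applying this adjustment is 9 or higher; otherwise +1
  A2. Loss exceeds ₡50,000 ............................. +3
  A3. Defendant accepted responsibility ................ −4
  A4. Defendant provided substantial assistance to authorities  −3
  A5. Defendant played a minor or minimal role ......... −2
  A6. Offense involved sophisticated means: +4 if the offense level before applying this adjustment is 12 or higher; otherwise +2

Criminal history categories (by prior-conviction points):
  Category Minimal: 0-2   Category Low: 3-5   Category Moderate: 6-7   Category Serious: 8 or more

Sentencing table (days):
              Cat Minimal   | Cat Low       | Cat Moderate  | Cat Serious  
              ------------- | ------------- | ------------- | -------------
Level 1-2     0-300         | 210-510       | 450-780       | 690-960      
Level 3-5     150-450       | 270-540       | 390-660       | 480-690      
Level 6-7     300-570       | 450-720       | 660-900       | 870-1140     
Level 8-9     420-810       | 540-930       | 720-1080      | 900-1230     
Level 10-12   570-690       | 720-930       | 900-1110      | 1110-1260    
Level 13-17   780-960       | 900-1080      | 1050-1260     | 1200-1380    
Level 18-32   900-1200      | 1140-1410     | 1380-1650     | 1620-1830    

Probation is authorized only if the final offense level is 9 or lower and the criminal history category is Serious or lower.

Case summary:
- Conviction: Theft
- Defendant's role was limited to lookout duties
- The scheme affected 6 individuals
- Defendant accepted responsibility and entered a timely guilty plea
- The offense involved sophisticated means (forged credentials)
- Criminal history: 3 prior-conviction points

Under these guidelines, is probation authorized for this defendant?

Base offense level for theft: 5.
A1 applies (level before this adjustment is 5 < 9, so +1): 5 + 1 = 6.
A3 applies: 6 − 4 = 2.
A5 applies: 2 − 2 = 0.
A6 applies (level before this adjustment is 0 < 12, so +2): 0 + 2 = 2.
Final offense level: 2.
Criminal history: 3 prior points → Category Low (3-5).
Level 2 falls in the 1-2 band.
Grid: Level 1-2 × Category Low = 210-510 days.
Probation check: level 2 ≤ 9 and category Low ≤ Serious → eligible.

Yes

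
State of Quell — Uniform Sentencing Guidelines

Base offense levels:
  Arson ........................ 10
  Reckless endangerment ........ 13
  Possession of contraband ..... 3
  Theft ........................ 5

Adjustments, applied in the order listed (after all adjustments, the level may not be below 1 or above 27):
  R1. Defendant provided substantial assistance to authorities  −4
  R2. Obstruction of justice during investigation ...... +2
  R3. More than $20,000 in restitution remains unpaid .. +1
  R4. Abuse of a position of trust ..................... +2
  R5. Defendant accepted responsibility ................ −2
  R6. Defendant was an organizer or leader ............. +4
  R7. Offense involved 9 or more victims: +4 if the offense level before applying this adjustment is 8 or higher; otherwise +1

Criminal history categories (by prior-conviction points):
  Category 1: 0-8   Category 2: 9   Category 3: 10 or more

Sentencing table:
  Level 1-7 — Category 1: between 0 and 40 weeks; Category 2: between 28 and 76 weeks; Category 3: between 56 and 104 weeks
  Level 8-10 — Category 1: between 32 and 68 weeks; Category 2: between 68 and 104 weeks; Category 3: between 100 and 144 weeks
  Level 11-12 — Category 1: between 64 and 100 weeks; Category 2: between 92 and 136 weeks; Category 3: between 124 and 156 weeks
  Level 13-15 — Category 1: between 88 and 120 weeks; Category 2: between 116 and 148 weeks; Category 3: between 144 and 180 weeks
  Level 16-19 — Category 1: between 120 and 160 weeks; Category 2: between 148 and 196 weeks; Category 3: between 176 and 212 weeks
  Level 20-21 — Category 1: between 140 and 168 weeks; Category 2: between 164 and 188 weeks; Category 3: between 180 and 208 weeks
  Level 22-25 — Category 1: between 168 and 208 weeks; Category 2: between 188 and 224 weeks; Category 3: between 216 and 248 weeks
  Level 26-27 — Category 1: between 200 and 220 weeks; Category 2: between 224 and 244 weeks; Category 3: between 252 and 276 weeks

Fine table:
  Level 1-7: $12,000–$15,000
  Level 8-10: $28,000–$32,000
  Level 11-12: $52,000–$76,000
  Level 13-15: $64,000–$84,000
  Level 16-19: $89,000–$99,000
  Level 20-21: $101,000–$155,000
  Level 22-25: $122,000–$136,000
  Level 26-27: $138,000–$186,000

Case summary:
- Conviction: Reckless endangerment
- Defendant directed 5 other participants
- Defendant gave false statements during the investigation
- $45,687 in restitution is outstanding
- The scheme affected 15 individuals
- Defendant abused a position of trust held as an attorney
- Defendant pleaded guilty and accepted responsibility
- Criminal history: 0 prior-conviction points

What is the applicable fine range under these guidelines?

Base offense level for reckless endangerment: 13.
R1 does not apply.
R2 applies: 13 + 2 = 15.
R3 applies: 15 + 1 = 16.
R4 applies: 16 + 2 = 18.
R5 applies: 18 − 2 = 16.
R6 applies: 16 + 4 = 20.
R7 applies (level before this adjustment is 20 ≥ 8, so +4): 20 + 4 = 24.
Final offense level: 24.
Level 24 falls in the 22-25 band.
Fine table: Level 22-25 → $122,000–$136,000.

$122,000–$136,000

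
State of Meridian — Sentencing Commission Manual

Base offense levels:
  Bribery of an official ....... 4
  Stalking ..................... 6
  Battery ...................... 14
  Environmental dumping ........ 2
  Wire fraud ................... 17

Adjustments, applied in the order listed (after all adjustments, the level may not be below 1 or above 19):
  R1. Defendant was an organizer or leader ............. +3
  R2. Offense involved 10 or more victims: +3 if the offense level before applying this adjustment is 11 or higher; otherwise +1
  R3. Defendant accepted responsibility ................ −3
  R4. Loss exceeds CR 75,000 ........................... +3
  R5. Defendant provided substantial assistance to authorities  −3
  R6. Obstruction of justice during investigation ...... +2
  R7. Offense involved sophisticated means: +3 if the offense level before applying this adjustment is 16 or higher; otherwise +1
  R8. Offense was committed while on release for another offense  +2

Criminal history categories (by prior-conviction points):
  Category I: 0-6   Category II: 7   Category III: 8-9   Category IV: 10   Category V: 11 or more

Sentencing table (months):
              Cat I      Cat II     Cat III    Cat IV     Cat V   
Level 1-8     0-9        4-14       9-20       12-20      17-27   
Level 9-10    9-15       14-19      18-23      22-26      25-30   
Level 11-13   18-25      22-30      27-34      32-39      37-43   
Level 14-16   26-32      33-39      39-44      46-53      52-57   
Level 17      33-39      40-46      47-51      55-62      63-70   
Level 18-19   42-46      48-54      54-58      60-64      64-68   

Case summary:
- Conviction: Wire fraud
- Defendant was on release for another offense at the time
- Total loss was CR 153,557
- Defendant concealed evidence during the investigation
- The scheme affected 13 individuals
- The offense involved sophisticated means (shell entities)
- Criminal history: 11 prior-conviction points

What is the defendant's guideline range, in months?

Base offense level for wire fraud: 17.
R2 applies (level before this adjustment is 17 ≥ 11, so +3): 17 + 3 = 20.
R3 does not apply.
R4 applies: 20 + 3 = 23.
R5 does not apply.
R6 applies: 23 + 2 = 25.
R7 applies (level before this adjustment is 25 ≥ 16, so +3): 25 + 3 = 28.
R8 applies: 28 + 2 = 30.
Level 30 exceeds the maximum of 19; capped at 19.
Final offense level: 19.
Criminal history: 11 prior points → Category V (11+).
Level 19 falls in the 18-19 band.
Grid: Level 18-19 × Category V = 64-68 months.

64-68 months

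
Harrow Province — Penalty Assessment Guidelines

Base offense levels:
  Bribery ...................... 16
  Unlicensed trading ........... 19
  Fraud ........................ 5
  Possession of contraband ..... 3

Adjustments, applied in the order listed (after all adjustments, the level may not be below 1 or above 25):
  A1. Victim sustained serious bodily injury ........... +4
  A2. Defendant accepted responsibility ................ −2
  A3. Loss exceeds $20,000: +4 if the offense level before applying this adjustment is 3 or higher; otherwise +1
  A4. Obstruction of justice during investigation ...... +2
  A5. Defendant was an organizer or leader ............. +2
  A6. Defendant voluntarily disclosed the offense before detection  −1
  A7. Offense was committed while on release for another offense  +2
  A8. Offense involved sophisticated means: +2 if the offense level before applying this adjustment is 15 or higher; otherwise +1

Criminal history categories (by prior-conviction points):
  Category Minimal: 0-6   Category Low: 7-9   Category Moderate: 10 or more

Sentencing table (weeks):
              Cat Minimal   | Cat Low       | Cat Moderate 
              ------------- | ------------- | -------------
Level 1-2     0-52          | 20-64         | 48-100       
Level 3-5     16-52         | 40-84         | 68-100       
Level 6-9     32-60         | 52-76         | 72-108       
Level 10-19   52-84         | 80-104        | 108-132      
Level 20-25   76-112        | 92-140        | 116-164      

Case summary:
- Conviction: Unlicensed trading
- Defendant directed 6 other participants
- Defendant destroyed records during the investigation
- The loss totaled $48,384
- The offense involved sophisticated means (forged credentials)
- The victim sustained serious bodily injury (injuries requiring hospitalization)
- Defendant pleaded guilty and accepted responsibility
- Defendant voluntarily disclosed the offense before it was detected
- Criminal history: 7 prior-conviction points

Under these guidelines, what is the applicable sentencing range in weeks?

92-140 weeks

Base offense level for unlicensed trading: 19.
A1 applies: 19 + 4 = 23.
A2 applies: 23 − 2 = 21.
A3 applies (level before this adjustment is 21 ≥ 3, so +4): 21 + 4 = 25.
A4 applies: 25 + 2 = 27.
A5 applies: 27 + 2 = 29.
A6 applies: 29 − 1 = 28.
A8 applies (level before this adjustment is 28 ≥ 15, so +2): 28 + 2 = 30.
Level 30 exceeds the maximum of 25; capped at 25.
Final offense level: 25.
Criminal history: 7 prior points → Category Low (7-9).
Level 25 falls in the 20-25 band.
Grid: Level 20-25 × Category Low = 92-140 weeks.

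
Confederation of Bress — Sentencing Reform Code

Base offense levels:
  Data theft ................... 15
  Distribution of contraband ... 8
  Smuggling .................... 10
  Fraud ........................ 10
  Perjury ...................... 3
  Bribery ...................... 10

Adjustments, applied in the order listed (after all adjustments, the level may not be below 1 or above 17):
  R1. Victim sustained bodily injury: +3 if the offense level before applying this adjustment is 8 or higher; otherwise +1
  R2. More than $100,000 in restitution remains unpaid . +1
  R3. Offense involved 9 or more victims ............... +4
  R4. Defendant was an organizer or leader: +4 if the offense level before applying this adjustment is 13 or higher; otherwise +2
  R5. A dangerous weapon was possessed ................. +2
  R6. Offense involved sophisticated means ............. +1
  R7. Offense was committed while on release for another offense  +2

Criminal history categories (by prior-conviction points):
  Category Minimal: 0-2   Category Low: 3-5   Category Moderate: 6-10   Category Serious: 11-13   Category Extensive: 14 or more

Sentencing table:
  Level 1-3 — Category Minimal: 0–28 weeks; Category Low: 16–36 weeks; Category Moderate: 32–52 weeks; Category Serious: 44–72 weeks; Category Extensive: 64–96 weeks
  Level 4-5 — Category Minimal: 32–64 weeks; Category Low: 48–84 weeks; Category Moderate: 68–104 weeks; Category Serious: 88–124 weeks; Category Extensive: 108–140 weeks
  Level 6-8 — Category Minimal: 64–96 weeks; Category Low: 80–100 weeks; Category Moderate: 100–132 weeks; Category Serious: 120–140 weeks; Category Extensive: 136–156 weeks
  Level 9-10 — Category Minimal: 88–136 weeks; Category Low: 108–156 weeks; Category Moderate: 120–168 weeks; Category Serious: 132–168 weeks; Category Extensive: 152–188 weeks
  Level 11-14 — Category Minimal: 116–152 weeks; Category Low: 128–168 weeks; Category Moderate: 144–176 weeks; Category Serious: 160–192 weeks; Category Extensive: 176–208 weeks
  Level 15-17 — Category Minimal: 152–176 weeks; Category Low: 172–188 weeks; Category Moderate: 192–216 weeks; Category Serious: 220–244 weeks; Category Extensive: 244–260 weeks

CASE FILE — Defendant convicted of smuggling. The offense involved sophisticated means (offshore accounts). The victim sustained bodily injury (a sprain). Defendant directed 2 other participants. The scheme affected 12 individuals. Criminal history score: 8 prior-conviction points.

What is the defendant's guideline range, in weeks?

192-216 weeks

Base offense level for smuggling: 10.
R1 applies (level before this adjustment is 10 ≥ 8, so +3): 10 + 3 = 13.
R3 applies: 13 + 4 = 17.
R4 applies (level before this adjustment is 17 ≥ 13, so +4): 17 + 4 = 21.
R5 does not apply.
R6 applies: 21 + 1 = 22.
R7 does not apply.
Level 22 exceeds the maximum of 17; capped at 17.
Final offense level: 17.
Criminal history: 8 prior points → Category Moderate (6-10).
Level 17 falls in the 15-17 band.
Grid: Level 15-17 × Category Moderate = 192-216 weeks.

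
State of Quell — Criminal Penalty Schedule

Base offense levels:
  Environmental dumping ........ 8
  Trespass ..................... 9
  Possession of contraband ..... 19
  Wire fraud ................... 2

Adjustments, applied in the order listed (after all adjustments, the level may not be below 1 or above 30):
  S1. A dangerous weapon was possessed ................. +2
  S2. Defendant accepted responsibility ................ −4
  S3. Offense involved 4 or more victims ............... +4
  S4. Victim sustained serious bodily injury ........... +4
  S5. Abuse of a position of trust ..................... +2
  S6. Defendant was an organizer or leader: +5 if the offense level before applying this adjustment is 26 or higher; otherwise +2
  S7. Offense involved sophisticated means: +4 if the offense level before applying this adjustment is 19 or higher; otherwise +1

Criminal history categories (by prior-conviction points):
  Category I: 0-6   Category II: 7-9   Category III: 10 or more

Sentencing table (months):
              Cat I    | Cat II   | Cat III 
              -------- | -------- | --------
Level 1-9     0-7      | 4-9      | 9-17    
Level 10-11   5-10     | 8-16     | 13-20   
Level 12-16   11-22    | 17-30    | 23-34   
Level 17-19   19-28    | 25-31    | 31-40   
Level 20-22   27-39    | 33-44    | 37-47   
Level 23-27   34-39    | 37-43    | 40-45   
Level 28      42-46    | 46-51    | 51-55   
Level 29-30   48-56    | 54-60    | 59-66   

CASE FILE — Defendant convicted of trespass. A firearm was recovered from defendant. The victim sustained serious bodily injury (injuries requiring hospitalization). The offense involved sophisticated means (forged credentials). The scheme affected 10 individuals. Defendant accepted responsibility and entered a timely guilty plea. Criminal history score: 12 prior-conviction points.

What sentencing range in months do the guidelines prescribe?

23-34 months

Base offense level for trespass: 9.
S1 applies: 9 + 2 = 11.
S2 applies: 11 − 4 = 7.
S3 applies: 7 + 4 = 11.
S4 applies: 11 + 4 = 15.
S6 does not apply.
S7 applies (level before this adjustment is 15 < 19, so +1): 15 + 1 = 16.
Final offense level: 16.
Criminal history: 12 prior points → Category III (10+).
Level 16 falls in the 12-16 band.
Grid: Level 12-16 × Category III = 23-34 months.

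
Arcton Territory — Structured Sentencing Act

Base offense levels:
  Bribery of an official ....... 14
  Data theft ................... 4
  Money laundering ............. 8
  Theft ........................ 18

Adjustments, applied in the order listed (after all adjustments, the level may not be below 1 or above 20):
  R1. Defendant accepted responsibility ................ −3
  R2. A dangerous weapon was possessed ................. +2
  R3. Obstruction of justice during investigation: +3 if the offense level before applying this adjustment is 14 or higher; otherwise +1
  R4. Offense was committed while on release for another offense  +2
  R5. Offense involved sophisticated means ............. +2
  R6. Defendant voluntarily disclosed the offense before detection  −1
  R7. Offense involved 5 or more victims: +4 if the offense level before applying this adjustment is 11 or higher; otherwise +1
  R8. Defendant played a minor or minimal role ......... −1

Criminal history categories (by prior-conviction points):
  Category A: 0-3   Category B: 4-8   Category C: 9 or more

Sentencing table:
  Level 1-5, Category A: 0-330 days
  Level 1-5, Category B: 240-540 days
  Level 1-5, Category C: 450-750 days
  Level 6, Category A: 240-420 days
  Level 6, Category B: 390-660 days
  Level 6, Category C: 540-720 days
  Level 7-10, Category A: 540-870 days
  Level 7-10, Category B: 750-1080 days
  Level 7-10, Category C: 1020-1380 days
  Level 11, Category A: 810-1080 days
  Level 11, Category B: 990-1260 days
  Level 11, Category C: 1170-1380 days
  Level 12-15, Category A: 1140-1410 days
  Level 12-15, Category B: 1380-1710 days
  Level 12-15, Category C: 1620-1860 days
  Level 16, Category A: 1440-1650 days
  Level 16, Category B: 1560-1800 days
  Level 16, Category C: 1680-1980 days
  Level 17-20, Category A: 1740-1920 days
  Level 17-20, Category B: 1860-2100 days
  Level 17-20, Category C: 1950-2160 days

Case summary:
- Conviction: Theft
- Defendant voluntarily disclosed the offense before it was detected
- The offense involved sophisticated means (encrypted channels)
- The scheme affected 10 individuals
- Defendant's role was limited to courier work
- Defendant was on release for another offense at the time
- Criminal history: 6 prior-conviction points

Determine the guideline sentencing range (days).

1860-2100 days

Base offense level for theft: 18.
R1 does not apply.
R2 does not apply.
R3 does not apply.
R4 applies: 18 + 2 = 20.
R5 applies: 20 + 2 = 22.
R6 applies: 22 − 1 = 21.
R7 applies (level before this adjustment is 21 ≥ 11, so +4): 21 + 4 = 25.
R8 applies: 25 − 1 = 24.
Level 24 exceeds the maximum of 20; capped at 20.
Final offense level: 20.
Criminal history: 6 prior points → Category B (4-8).
Level 20 falls in the 17-20 band.
Grid: Level 17-20 × Category B = 1860-2100 days.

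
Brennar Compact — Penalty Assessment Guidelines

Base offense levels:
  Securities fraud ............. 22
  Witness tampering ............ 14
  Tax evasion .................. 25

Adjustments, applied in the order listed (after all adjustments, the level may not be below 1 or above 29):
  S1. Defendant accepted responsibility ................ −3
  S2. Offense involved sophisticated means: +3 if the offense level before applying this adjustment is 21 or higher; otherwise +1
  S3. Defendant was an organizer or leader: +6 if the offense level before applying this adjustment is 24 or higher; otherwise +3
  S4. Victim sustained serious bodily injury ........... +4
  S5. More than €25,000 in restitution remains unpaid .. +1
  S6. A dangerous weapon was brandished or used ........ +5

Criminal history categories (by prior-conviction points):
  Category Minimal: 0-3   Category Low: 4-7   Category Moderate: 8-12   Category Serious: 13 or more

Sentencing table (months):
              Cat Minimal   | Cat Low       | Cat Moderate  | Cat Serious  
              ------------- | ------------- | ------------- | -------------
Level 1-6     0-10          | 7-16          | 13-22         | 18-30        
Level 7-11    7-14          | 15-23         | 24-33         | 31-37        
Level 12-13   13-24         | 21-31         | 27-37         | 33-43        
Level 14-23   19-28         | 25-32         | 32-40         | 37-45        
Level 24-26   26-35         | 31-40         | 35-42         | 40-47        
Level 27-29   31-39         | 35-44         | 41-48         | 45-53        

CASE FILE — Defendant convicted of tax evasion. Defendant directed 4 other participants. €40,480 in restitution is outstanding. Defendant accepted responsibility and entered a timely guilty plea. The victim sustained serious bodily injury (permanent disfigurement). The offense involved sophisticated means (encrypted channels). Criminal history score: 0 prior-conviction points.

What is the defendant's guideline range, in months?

31-39 months

Base offense level for tax evasion: 25.
S1 applies: 25 − 3 = 22.
S2 applies (level before this adjustment is 22 ≥ 21, so +3): 22 + 3 = 25.
S3 applies (level before this adjustment is 25 ≥ 24, so +6): 25 + 6 = 31.
S4 applies: 31 + 4 = 35.
S5 applies: 35 + 1 = 36.
S6 does not apply.
Level 36 exceeds the maximum of 29; capped at 29.
Final offense level: 29.
Criminal history: 0 prior points → Category Minimal (0-3).
Level 29 falls in the 27-29 band.
Grid: Level 27-29 × Category Minimal = 31-39 months.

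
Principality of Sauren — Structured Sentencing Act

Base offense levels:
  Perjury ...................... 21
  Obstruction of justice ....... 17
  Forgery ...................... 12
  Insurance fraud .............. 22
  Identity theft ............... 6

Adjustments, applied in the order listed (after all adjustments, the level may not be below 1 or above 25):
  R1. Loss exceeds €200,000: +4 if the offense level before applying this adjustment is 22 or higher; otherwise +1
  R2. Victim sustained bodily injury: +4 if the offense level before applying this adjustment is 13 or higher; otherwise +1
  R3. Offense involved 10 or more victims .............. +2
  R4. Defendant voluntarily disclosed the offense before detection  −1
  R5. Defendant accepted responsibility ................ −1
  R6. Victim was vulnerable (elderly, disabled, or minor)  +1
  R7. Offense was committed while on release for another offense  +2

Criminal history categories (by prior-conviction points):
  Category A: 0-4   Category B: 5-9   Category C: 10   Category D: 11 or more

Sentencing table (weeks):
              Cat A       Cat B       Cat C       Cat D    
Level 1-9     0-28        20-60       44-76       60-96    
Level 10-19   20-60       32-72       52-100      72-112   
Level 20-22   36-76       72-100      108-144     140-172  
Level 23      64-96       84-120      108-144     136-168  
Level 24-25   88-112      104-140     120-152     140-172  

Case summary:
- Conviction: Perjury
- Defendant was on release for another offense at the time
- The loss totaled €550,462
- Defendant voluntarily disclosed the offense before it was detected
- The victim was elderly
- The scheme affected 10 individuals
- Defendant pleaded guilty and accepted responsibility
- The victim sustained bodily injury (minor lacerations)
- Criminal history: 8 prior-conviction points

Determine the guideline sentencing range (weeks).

104-140 weeks

Base offense level for perjury: 21.
R1 applies (level before this adjustment is 21 < 22, so +1): 21 + 1 = 22.
R2 applies (level before this adjustment is 22 ≥ 13, so +4): 22 + 4 = 26.
R3 applies: 26 + 2 = 28.
R4 applies: 28 − 1 = 27.
R5 applies: 27 − 1 = 26.
R6 applies: 26 + 1 = 27.
R7 applies: 27 + 2 = 29.
Level 29 exceeds the maximum of 25; capped at 25.
Final offense level: 25.
Criminal history: 8 prior points → Category B (5-9).
Level 25 falls in the 24-25 band.
Grid: Level 24-25 × Category B = 104-140 weeks.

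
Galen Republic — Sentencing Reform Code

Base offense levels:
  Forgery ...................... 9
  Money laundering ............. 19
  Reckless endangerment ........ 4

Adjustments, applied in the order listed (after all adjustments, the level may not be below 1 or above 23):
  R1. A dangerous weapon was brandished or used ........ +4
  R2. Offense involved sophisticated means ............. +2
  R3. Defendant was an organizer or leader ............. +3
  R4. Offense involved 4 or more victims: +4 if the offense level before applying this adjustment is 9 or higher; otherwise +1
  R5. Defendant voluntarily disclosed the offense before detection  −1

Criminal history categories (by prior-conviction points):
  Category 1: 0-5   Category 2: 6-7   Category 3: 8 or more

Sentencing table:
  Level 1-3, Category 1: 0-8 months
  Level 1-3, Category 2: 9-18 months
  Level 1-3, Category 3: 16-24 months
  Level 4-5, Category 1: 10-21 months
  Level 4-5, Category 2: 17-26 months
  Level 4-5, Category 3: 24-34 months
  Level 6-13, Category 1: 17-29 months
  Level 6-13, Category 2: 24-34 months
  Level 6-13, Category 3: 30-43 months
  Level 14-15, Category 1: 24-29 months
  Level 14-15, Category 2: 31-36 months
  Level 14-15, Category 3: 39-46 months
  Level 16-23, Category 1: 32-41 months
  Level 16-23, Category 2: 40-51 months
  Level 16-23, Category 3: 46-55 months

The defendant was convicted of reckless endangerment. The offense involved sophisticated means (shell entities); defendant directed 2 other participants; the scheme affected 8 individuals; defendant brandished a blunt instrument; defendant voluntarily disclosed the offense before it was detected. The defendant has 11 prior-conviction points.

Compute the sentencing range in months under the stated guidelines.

46-55 months

Base offense level for reckless endangerment: 4.
R1 applies: 4 + 4 = 8.
R2 applies: 8 + 2 = 10.
R3 applies: 10 + 3 = 13.
R4 applies (level before this adjustment is 13 ≥ 9, so +4): 13 + 4 = 17.
R5 applies: 17 − 1 = 16.
Final offense level: 16.
Criminal history: 11 prior points → Category 3 (8+).
Level 16 falls in the 16-23 band.
Grid: Level 16-23 × Category 3 = 46-55 months.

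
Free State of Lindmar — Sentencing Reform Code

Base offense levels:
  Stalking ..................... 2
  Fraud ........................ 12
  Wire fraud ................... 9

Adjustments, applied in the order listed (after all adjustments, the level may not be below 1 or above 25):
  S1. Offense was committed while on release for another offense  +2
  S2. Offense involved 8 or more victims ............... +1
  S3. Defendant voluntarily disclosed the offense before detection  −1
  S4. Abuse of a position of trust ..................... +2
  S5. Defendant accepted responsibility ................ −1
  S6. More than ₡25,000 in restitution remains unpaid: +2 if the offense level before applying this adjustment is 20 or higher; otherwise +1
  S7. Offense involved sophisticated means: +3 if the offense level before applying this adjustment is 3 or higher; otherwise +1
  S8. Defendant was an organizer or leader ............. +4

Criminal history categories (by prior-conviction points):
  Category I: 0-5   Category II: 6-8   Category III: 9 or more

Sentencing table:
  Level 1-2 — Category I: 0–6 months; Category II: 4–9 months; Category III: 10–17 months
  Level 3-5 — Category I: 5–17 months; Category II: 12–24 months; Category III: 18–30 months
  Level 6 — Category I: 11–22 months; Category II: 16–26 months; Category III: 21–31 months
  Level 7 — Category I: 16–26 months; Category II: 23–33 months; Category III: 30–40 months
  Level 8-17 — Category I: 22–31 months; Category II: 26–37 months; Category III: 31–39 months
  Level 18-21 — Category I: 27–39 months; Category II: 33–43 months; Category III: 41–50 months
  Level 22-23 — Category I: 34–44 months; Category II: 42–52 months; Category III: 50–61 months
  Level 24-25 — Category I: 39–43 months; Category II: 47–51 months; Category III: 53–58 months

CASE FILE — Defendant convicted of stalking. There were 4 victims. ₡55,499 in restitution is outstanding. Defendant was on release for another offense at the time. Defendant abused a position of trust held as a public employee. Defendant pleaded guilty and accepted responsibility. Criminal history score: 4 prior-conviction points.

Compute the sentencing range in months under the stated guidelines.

11-22 months

Base offense level for stalking: 2.
S1 applies: 2 + 2 = 4.
S3 does not apply.
S4 applies: 4 + 2 = 6.
S5 applies: 6 − 1 = 5.
S6 applies (level before this adjustment is 5 < 20, so +1): 5 + 1 = 6.
S7 does not apply.
Final offense level: 6.
Criminal history: 4 prior points → Category I (0-5).
Level 6 falls in the 6 band.
Grid: Level 6 × Category I = 11-22 months.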